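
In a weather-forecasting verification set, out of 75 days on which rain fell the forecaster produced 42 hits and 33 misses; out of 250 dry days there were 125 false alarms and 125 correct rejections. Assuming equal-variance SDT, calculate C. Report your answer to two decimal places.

H = 42/75 = 0.5600
FA = 125/250 = 0.5000
z(H) = z(0.5600) = 0.151
z(FA) = z(0.5000) = 0.000
c = −½·[z(H) + z(FA)] = −0.5 × (0.151 + 0.000) = -0.0755
c < 0: the forecaster has a liberal response bias.

C = -0.08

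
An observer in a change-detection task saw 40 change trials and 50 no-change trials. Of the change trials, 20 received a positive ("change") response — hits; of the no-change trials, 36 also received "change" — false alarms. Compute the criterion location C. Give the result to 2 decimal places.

H = 20/40 = 0.5000
FA = 36/50 = 0.7200
z(H) = z(0.5000) = 0.0000
z(FA) = z(0.7200) = 0.5828
c = −½·[z(H) + z(FA)] = −0.5 × (0.0000 + 0.5828) = -0.2914
c < 0: the observer has a liberal response bias.

C = -0.29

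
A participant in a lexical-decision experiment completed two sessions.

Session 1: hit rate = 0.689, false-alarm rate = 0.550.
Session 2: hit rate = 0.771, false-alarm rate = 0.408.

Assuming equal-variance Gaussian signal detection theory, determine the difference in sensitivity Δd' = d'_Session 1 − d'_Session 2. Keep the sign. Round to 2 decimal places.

Δd' = -0.61

Session 1: z(0.689) = 0.493, z(0.550) = 0.126, d' = 0.367
Session 2: z(0.771) = 0.742, z(0.408) = -0.233, d' = 0.975
Δd' = d'_Session 1 − d'_Session 2 = 0.367 − 0.975 = -0.608
Session 2 has the higher sensitivity.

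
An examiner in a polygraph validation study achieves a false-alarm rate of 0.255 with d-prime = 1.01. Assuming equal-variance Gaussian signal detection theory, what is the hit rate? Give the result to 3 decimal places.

hit rate = 0.637

z(false-alarm rate) = z(0.255) = -0.6588
z(H) = z(FA) + d' = -0.6588 + 1.01 = 0.3512
hit rate = Φ(0.3512) = 0.6373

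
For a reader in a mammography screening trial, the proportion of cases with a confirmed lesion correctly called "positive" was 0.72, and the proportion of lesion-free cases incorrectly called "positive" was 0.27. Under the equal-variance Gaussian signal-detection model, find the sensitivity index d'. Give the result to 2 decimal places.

z(H) = z(0.72) = 0.5828
z(FA) = z(0.27) = -0.6128
d' = z(H) − z(FA) = 0.5828 − (-0.6128) = 1.1956

d' = 1.20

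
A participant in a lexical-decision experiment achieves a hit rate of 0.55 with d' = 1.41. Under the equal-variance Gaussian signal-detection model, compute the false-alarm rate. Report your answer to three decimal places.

z(hit rate) = z(0.55) = 0.1257
z(FA) = z(H) − d' = 0.1257 − 1.41 = -1.2843
false-alarm rate = Φ(-1.2843) = 0.0995

false-alarm rate = 0.100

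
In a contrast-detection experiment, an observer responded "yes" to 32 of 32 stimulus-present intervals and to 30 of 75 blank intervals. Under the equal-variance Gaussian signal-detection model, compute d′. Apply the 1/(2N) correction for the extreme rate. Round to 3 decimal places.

d′ = 2.407

The hit rate is 32/32 = 1, so apply the 1/(2N) correction: H → 1 − 1/(2·32) = 0.98438.
z(H) = z(0.98438) = 2.1540
z(FA) = z(0.40000) = -0.2533
d' = 2.1540 − (-0.2533) = 2.4073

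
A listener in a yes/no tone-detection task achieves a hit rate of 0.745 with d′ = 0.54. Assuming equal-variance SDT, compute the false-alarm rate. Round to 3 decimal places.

false-alarm rate = 0.547

z(hit rate) = z(0.745) = 0.6588
z(FA) = z(H) − d' = 0.6588 − 0.54 = 0.1188
false-alarm rate = Φ(0.1188) = 0.5473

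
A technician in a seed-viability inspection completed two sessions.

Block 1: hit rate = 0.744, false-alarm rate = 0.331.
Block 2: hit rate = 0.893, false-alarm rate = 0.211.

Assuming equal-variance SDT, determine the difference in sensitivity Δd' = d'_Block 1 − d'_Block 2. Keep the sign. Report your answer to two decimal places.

Block 1: z(0.744) = 0.656, z(0.331) = -0.437, d' = 1.093
Block 2: z(0.893) = 1.243, z(0.211) = -0.803, d' = 2.046
Δd' = d'_Block 1 − d'_Block 2 = 1.093 − 2.046 = -0.953
Block 2 has the higher sensitivity.

Δd' = -0.95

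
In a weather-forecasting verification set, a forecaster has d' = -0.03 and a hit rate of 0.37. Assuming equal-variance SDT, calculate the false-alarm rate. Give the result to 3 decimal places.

z(hit rate) = z(0.37) = -0.3319
z(FA) = z(H) − d' = -0.3319 − (-0.03) = -0.3019
false-alarm rate = Φ(-0.3019) = 0.3814

false-alarm rate = 0.381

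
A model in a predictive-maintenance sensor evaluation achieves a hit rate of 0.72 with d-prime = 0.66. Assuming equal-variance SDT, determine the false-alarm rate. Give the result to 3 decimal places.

z(hit rate) = z(0.72) = 0.5828
z(FA) = z(H) − d' = 0.5828 − 0.66 = -0.0772
false-alarm rate = Φ(-0.0772) = 0.4692

false-alarm rate = 0.469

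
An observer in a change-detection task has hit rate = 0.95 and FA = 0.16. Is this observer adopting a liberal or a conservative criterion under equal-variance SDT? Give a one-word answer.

z(H) = 1.645, z(FA) = -0.994
c = −½·(z(H) + z(FA)) = -0.3255
c < 0 → liberal criterion (biased toward responding “yes”).

liberal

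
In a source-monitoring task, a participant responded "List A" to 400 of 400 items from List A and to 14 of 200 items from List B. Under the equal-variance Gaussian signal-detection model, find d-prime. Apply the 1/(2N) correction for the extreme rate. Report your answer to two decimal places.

The hit rate is 400/400 = 1, so apply the 1/(2N) correction: H → 1 − 1/(2·400) = 0.99875.
z(H) = z(0.99875) = 3.023
z(FA) = z(0.07000) = -1.476
d' = 3.023 − (-1.476) = 4.499

d-prime = 4.50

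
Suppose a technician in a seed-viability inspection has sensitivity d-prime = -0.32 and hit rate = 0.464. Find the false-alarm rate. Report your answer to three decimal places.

z(hit rate) = z(0.464) = -0.0904
z(FA) = z(H) − d' = -0.0904 − (-0.32) = 0.2296
false-alarm rate = Φ(0.2296) = 0.5908

false-alarm rate = 0.591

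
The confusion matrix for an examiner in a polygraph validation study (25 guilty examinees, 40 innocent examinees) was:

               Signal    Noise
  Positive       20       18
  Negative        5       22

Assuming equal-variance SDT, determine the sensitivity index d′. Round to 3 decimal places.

d′ = 0.967

H = 20/25 = 0.8000
FA = 18/40 = 0.4500
Φ⁻¹(0.8000) = 0.8416, Φ⁻¹(0.4500) = -0.1257
d' = z(H) − z(FA) = 0.8416 − (-0.1257) = 0.9673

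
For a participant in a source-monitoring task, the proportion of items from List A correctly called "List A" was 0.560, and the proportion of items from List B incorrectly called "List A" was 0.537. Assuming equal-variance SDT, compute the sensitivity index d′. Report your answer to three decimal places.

z(H) = z(0.560) = 0.1510
z(FA) = z(0.537) = 0.0929
d' = z(H) − z(FA) = 0.1510 − 0.0929 = 0.0581

d′ = 0.058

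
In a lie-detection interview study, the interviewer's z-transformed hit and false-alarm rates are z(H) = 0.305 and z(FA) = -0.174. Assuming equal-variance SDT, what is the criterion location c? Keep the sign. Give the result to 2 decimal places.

c = −½·[z(H) + z(FA)] = −½·(0.305 + (-0.174)) = -0.0655
c < 0: the interviewer has a liberal response bias.

c = -0.07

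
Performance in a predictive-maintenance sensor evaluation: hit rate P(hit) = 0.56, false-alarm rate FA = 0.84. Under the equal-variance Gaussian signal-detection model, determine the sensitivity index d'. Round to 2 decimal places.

z(H) = z(0.56) = 0.1510
z(FA) = z(0.84) = 0.9945
d' = z(H) − z(FA) = 0.1510 − 0.9945 = -0.8435

d' = -0.84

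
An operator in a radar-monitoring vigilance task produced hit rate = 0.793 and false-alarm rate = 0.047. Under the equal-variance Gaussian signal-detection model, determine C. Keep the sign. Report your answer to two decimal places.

C = 0.43

Φ⁻¹(H) = Φ⁻¹(0.793) = 0.817
Φ⁻¹(FA) = Φ⁻¹(0.047) = -1.675
c = −½·[z(H) + z(FA)] = −0.5 × (0.817 + (-1.675)) = 0.429
c > 0: the operator has a conservative response bias.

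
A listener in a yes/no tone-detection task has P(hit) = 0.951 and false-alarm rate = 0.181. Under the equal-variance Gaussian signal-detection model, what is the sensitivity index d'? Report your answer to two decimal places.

z(H) = z(0.951) = 1.655
z(FA) = z(0.181) = -0.912
d' = z(H) − z(FA) = 1.655 − (-0.912) = 2.567

d' = 2.57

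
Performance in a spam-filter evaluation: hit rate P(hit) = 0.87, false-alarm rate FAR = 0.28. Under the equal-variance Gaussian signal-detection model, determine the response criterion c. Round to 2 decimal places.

Φ⁻¹(0.87) = 1.1264, Φ⁻¹(0.28) = -0.5828
c = −½·[z(H) + z(FA)] = −0.5 × (1.1264 + (-0.5828)) = -0.2718

c = -0.27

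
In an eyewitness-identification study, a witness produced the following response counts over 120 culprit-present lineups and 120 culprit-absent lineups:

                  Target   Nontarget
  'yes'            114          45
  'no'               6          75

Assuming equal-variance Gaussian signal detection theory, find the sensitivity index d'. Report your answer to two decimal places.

d' = 1.96

H = 114/120 = 0.9500
FA = 45/120 = 0.3750
z(H) = z(0.9500) = 1.645
z(FA) = z(0.3750) = -0.319
d' = z(H) − z(FA) = 1.645 − (-0.319) = 1.964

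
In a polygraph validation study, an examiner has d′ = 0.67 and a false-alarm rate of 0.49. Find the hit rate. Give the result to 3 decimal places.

z(false-alarm rate) = z(0.49) = -0.0251
z(H) = z(FA) + d' = -0.0251 + 0.67 = 0.6449
hit rate = Φ(0.6449) = 0.7405

hit rate = 0.741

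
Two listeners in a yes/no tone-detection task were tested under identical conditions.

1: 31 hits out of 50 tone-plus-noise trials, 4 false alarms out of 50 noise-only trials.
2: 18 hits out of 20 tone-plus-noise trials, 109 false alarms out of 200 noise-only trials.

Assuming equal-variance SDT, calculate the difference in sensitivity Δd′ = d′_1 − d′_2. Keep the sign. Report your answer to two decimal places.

1: z(0.6200) = 0.305, z(0.0800) = -1.405, d' = 1.710
2: z(0.9000) = 1.282, z(0.5450) = 0.113, d' = 1.169
Δd' = d'_1 − d'_2 = 1.710 − 1.169 = 0.541
1 has the higher sensitivity.

Δd′ = 0.54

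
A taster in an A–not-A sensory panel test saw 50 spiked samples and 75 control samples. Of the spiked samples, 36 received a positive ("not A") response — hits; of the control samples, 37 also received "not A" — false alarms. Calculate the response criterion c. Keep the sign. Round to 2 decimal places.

H = 36/50 = 0.7200
FA = 37/75 = 0.4933
Φ⁻¹(0.7200) = 0.583, Φ⁻¹(0.4933) = -0.017
c = −½·[z(H) + z(FA)] = −0.5 × (0.583 + (-0.017)) = -0.283
c < 0: the taster has a liberal response bias.

c = -0.28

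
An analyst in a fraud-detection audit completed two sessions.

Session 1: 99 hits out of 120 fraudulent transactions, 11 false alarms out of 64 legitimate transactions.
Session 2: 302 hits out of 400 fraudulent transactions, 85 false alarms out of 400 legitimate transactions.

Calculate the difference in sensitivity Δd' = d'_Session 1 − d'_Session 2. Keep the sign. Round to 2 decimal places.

Δd' = 0.39

Session 1: z(0.8250) = 0.935, z(0.1719) = -0.947, d' = 1.882
Session 2: z(0.7550) = 0.690, z(0.2125) = -0.798, d' = 1.488
Δd' = d'_Session 1 − d'_Session 2 = 1.882 − 1.488 = 0.394
Session 1 has the higher sensitivity.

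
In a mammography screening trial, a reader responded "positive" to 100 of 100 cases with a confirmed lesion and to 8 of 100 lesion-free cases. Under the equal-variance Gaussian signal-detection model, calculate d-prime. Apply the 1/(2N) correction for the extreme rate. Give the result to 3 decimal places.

The hit rate is 100/100 = 1, so apply the 1/(2N) correction: H → 1 − 1/(2·100) = 0.99500.
z(H) = z(0.99500) = 2.5758
z(FA) = z(0.08000) = -1.4051
d' = 2.5758 − (-1.4051) = 3.9809

d-prime = 3.981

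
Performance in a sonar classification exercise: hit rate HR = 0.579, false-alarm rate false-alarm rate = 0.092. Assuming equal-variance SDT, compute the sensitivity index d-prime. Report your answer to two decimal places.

z(H) = z(0.579) = 0.199
z(FA) = z(0.092) = -1.329
d' = z(H) − z(FA) = 0.199 − (-1.329) = 1.528

d-prime = 1.53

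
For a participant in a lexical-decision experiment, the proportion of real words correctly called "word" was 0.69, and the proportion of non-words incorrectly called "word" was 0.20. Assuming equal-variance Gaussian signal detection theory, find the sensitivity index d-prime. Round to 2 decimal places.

d-prime = 1.34

Φ⁻¹(0.69) = 0.4959, Φ⁻¹(0.20) = -0.8416
d' = z(H) − z(FA) = 0.4959 − (-0.8416) = 1.3375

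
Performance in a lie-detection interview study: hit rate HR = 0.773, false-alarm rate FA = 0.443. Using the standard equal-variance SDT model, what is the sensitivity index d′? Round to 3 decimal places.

d′ = 0.892

z(H) = z(0.773) = 0.7488
z(FA) = z(0.443) = -0.1434
d' = z(H) − z(FA) = 0.7488 − (-0.1434) = 0.8922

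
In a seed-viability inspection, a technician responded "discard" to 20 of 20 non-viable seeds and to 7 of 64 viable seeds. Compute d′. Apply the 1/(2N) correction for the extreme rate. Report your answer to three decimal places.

d′ = 3.190

The hit rate is 20/20 = 1, so apply the 1/(2N) correction: H → 1 − 1/(2·20) = 0.97500.
z(H) = z(0.97500) = 1.9600
z(FA) = z(0.10938) = -1.2298
d' = 1.9600 − (-1.2298) = 3.1898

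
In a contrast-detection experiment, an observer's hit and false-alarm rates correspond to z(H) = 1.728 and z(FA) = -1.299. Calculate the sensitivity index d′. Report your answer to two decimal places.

d' = z(H) − z(FA) = 1.728 − (-1.299) = 3.027

d′ = 3.03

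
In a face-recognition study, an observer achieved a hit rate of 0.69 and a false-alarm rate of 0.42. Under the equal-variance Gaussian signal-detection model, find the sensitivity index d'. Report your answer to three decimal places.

z(0.69) = 0.4959, z(0.42) = -0.2019
d' = z(H) − z(FA) = 0.4959 − (-0.2019) = 0.6978

d' = 0.698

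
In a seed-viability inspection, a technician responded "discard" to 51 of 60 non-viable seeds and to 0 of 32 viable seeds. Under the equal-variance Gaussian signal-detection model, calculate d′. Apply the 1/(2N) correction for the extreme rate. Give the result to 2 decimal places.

d′ = 3.19

The false-alarm rate is 0/32 = 0, so apply the 1/(2N) correction: FA → 1/(2·32) = 0.01562.
z(H) = z(0.85000) = 1.036
z(FA) = z(0.01562) = -2.154
d' = 1.036 − (-2.154) = 3.190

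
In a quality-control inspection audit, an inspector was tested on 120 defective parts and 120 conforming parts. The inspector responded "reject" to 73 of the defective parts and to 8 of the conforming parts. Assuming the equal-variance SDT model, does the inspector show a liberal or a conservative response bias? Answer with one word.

conservative

z(H) = 0.275, z(FA) = -1.501
c = −½·(z(H) + z(FA)) = 0.613
c > 0 → conservative criterion (biased toward responding “no”).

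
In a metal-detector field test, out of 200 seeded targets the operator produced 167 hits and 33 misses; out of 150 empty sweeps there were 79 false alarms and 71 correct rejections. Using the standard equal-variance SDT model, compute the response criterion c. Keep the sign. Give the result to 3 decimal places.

H = 167/200 = 0.8350
FA = 79/150 = 0.5267
z(H) = z(0.8350) = 0.9741
z(FA) = z(0.5267) = 0.0670
c = −½·[z(H) + z(FA)] = −0.5 × (0.9741 + 0.0670) = -0.52055
c < 0: the operator has a liberal response bias.

c = -0.521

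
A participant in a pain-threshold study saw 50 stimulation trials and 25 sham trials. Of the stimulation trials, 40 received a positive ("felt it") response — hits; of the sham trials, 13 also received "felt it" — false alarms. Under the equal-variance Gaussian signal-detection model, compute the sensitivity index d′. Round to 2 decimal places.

H = 40/50 = 0.8000
FA = 13/25 = 0.5200
z(H) = 0.8416
z(FA) = 0.0502
d' = z(H) − z(FA) = 0.8416 − 0.0502 = 0.7914

d′ = 0.79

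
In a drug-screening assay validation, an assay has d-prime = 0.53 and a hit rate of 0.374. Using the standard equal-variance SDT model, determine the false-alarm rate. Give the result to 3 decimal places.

z(hit rate) = z(0.374) = -0.3213
z(FA) = z(H) − d' = -0.3213 − 0.53 = -0.8513
false-alarm rate = Φ(-0.8513) = 0.1973

false-alarm rate = 0.197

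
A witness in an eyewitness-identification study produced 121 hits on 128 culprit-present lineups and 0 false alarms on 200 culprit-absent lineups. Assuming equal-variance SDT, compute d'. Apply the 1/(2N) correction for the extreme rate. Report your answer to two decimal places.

The false-alarm rate is 0/200 = 0, so apply the 1/(2N) correction: FA → 1/(2·200) = 0.00250.
z(H) = z(0.94531) = 1.601
z(FA) = z(0.00250) = -2.807
d' = 1.601 − (-2.807) = 4.408

d' = 4.41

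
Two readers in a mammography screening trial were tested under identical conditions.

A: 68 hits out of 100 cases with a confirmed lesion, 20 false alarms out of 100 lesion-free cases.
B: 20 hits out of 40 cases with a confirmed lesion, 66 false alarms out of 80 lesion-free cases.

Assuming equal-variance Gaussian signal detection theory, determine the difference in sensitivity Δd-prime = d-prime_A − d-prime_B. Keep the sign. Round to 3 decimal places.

Δd-prime = 2.244

A: z(0.6800) = 0.4677, z(0.2000) = -0.8416, d' = 1.3093
B: z(0.5000) = 0.0000, z(0.8250) = 0.9346, d' = -0.9346
Δd' = d'_A − d'_B = 1.3093 − (-0.9346) = 2.2439
A has the higher sensitivity.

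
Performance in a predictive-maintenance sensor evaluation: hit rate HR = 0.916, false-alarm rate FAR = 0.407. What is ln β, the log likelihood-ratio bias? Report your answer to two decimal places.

ln β = -0.92

z(H) = z(0.916) = 1.379
z(FA) = z(0.407) = -0.235
ln β = −½·[z(H)² − z(FA)²] = −0.5 × (1.902 − 0.055) = -0.9235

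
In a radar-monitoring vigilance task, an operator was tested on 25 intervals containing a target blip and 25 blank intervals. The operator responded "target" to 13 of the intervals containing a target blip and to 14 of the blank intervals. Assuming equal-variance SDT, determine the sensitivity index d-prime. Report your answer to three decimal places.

H = 13/25 = 0.5200
FA = 14/25 = 0.5600
z(0.5200) = 0.0502, z(0.5600) = 0.1510
d' = z(H) − z(FA) = 0.0502 − 0.1510 = -0.1008

d-prime = -0.101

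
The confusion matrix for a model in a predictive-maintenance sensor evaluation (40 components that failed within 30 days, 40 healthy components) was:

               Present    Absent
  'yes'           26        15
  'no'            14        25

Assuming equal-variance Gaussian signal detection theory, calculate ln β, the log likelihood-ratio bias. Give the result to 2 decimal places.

ln β = -0.02

H = 26/40 = 0.6500
FA = 15/40 = 0.3750
z(0.6500) = 0.385, z(0.3750) = -0.319
ln β = −½·[z(H)² − z(FA)²] = −0.5 × (0.148 − 0.102) = -0.023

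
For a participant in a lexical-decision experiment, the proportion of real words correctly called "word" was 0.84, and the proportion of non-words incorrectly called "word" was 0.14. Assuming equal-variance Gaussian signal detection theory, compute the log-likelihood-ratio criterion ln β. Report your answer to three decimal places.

z(H) = 0.9945
z(FA) = -1.0803
ln β = −½·[z(H)² − z(FA)²] = −0.5 × (0.9890 − 1.1670) = 0.0890

ln β = 0.089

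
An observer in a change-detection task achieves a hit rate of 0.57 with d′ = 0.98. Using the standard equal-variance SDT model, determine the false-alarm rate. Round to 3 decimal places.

z(hit rate) = z(0.57) = 0.1764
z(FA) = z(H) − d' = 0.1764 − 0.98 = -0.8036
false-alarm rate = Φ(-0.8036) = 0.2108

false-alarm rate = 0.211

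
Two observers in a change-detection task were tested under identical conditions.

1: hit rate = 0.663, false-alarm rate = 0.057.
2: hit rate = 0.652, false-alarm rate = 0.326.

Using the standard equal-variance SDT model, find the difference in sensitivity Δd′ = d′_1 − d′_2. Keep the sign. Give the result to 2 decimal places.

1: z(0.663) = 0.421, z(0.057) = -1.580, d' = 2.001
2: z(0.652) = 0.391, z(0.326) = -0.451, d' = 0.842
Δd' = d'_1 − d'_2 = 2.001 − 0.842 = 1.159
1 has the higher sensitivity.

Δd′ = 1.16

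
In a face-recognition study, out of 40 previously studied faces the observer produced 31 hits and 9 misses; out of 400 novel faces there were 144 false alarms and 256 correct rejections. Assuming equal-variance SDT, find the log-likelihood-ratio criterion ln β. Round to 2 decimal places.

ln β = -0.22

H = 31/40 = 0.7750
FA = 144/400 = 0.3600
z(0.7750) = 0.755, z(0.3600) = -0.358
ln β = −½·[z(H)² − z(FA)²] = −0.5 × (0.570 − 0.128) = -0.221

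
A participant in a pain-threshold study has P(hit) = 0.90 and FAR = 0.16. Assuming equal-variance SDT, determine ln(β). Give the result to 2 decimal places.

ln β = -0.33

z(H) = z(0.90) = 1.282
z(FA) = z(0.16) = -0.994
ln β = −½·[z(H)² − z(FA)²] = −0.5 × (1.644 − 0.988) = -0.328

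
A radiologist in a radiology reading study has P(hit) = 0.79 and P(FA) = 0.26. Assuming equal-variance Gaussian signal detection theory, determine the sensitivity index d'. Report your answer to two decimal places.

Φ⁻¹(H) = 0.806
Φ⁻¹(FA) = -0.643
d' = z(H) − z(FA) = 0.806 − (-0.643) = 1.449

d' = 1.45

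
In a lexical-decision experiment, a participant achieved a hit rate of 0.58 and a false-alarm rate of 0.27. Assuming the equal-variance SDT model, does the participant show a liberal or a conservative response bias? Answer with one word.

z(H) = 0.202, z(FA) = -0.613
c = −½·(z(H) + z(FA)) = 0.2055
c > 0 → conservative criterion (biased toward responding “no”).

conservative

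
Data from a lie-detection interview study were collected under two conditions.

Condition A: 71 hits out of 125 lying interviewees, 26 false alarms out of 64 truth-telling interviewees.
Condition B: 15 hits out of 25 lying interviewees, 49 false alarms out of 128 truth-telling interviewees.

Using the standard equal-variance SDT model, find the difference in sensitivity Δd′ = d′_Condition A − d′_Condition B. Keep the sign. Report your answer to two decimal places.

Δd′ = -0.14

Condition A: z(0.5680) = 0.171, z(0.4062) = -0.237, d' = 0.408
Condition B: z(0.6000) = 0.253, z(0.3828) = -0.298, d' = 0.551
Δd' = d'_Condition A − d'_Condition B = 0.408 − 0.551 = -0.143
Condition B has the higher sensitivity.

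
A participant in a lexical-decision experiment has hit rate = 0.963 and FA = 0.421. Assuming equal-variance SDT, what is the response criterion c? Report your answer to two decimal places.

c = -0.79

Φ⁻¹(H) = 1.7866
Φ⁻¹(FA) = -0.1993
c = −½·[z(H) + z(FA)] = −0.5 × (1.7866 + (-0.1993)) = -0.79365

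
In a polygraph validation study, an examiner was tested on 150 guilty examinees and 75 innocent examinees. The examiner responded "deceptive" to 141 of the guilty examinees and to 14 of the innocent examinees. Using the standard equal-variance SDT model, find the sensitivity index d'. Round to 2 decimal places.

d' = 2.45

H = 141/150 = 0.9400
FA = 14/75 = 0.1867
z(0.9400) = 1.555, z(0.1867) = -0.890
d' = z(H) − z(FA) = 1.555 − (-0.890) = 2.445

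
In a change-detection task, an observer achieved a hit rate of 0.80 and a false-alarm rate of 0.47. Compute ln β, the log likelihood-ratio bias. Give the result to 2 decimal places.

z(H) = 0.842
z(FA) = -0.075
ln β = −½·[z(H)² − z(FA)²] = −0.5 × (0.709 − 0.006) = -0.3515

ln β = -0.35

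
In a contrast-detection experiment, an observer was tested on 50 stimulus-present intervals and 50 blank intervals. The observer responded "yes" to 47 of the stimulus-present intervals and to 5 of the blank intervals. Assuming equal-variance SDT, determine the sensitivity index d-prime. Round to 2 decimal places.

d-prime = 2.84

H = 47/50 = 0.9400
FA = 5/50 = 0.1000
z(H) = z(0.9400) = 1.5548
z(FA) = z(0.1000) = -1.2816
d' = z(H) − z(FA) = 1.5548 − (-1.2816) = 2.8364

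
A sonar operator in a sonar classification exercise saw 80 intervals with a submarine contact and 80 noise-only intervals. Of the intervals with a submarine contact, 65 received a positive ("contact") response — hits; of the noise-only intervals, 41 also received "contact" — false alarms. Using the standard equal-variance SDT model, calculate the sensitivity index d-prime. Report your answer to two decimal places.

d-prime = 0.86

H = 65/80 = 0.8125
FA = 41/80 = 0.5125
Φ⁻¹(H) = Φ⁻¹(0.8125) = 0.887
Φ⁻¹(FA) = Φ⁻¹(0.5125) = 0.031
d' = z(H) − z(FA) = 0.887 − 0.031 = 0.856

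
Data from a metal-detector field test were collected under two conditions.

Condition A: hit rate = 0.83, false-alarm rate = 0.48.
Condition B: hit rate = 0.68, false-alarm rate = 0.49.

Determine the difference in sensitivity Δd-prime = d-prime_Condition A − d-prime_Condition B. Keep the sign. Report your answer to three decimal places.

Δd-prime = 0.512

Condition A: z(0.83) = 0.9542, z(0.48) = -0.0502, d' = 1.0044
Condition B: z(0.68) = 0.4677, z(0.49) = -0.0251, d' = 0.4928
Δd' = d'_Condition A − d'_Condition B = 1.0044 − 0.4928 = 0.5116
Condition A has the higher sensitivity.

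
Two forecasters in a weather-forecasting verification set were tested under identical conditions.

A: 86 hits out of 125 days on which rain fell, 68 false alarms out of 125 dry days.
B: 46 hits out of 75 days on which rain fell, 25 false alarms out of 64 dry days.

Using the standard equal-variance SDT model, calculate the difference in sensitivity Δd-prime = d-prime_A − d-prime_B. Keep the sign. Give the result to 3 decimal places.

Δd-prime = -0.186

A: z(0.6880) = 0.4902, z(0.5440) = 0.1105, d' = 0.3797
B: z(0.6133) = 0.2879, z(0.3906) = -0.2778, d' = 0.5657
Δd' = d'_A − d'_B = 0.3797 − 0.5657 = -0.1860
B has the higher sensitivity.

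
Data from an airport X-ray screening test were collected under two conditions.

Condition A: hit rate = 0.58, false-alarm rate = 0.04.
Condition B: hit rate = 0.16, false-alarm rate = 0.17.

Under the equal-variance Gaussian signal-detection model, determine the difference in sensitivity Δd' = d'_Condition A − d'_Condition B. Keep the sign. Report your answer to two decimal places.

Δd' = 1.99

Condition A: z(0.58) = 0.202, z(0.04) = -1.751, d' = 1.953
Condition B: z(0.16) = -0.994, z(0.17) = -0.954, d' = -0.040
Δd' = d'_Condition A − d'_Condition B = 1.953 − (-0.040) = 1.993
Condition A has the higher sensitivity.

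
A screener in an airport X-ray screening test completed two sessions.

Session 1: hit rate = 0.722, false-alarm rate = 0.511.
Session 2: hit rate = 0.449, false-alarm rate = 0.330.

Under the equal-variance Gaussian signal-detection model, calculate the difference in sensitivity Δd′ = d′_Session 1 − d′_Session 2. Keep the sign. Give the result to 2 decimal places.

Session 1: z(0.722) = 0.589, z(0.511) = 0.028, d' = 0.561
Session 2: z(0.449) = -0.128, z(0.330) = -0.440, d' = 0.312
Δd' = d'_Session 1 − d'_Session 2 = 0.561 − 0.312 = 0.249
Session 1 has the higher sensitivity.

Δd′ = 0.25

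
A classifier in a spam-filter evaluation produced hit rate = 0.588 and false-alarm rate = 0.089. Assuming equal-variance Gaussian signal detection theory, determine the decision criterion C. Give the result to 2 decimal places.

z(H) = z(0.588) = 0.2224
z(FA) = z(0.089) = -1.3469
c = −½·[z(H) + z(FA)] = −0.5 × (0.2224 + (-1.3469)) = 0.56225

C = 0.56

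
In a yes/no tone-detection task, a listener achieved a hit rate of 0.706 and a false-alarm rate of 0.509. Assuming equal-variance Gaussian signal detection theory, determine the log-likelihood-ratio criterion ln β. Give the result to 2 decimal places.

ln β = -0.15

z(H) = z(0.706) = 0.542
z(FA) = z(0.509) = 0.023
ln β = −½·[z(H)² − z(FA)²] = −0.5 × (0.294 − 0.001) = -0.1465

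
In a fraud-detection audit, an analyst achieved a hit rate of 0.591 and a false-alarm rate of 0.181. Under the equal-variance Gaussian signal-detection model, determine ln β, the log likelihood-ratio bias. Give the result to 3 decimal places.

z(0.591) = 0.2301, z(0.181) = -0.9116
ln β = −½·[z(H)² − z(FA)²] = −0.5 × (0.0529 − 0.8310) = 0.38905

ln β = 0.389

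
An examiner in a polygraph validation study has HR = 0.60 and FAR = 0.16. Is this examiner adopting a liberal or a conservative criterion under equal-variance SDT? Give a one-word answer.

conservative

z(H) = 0.253, z(FA) = -0.994
c = −½·(z(H) + z(FA)) = 0.3705
c > 0 → conservative criterion (biased toward responding “no”).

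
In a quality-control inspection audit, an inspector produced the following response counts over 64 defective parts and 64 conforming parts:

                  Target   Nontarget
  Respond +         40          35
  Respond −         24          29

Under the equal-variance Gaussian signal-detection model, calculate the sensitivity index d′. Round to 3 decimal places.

d′ = 0.201

H = 40/64 = 0.6250
FA = 35/64 = 0.5469
z(H) = z(0.6250) = 0.3186
z(FA) = z(0.5469) = 0.1178
d' = z(H) − z(FA) = 0.3186 − 0.1178 = 0.2008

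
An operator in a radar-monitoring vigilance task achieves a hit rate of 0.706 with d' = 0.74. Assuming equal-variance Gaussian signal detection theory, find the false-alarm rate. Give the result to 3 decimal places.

false-alarm rate = 0.421

z(hit rate) = z(0.706) = 0.5417
z(FA) = z(H) − d' = 0.5417 − 0.74 = -0.1983
false-alarm rate = Φ(-0.1983) = 0.4214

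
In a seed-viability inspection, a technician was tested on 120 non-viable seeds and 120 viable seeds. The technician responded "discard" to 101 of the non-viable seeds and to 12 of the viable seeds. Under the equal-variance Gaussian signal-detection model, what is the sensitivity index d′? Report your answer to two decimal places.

H = 101/120 = 0.8417
FA = 12/120 = 0.1000
Φ⁻¹(H) = 1.001
Φ⁻¹(FA) = -1.282
d' = z(H) − z(FA) = 1.001 − (-1.282) = 2.283

d′ = 2.28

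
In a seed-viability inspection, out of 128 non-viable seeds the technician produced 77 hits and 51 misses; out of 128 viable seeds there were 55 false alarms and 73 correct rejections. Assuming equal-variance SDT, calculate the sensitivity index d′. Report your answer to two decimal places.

d′ = 0.43

H = 77/128 = 0.6016
FA = 55/128 = 0.4297
z(H) = 0.257
z(FA) = -0.177
d' = z(H) − z(FA) = 0.257 − (-0.177) = 0.434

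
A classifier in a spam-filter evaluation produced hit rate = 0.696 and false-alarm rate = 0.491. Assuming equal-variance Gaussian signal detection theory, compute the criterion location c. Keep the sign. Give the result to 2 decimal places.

c = -0.25

z(H) = 0.513
z(FA) = -0.023
c = −½·[z(H) + z(FA)] = −0.5 × (0.513 + (-0.023)) = -0.245
c < 0: the classifier has a liberal response bias.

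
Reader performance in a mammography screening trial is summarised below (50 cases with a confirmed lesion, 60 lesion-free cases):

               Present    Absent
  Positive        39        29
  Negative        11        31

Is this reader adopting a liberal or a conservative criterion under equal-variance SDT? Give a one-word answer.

liberal

z(H) = 0.772, z(FA) = -0.042
c = −½·(z(H) + z(FA)) = -0.365
c < 0 → liberal criterion (biased toward responding “yes”).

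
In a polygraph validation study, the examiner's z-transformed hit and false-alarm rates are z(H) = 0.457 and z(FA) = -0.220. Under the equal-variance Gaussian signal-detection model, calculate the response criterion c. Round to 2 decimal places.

c = -0.12

c = −½·[z(H) + z(FA)] = −½·(0.457 + (-0.220)) = -0.1185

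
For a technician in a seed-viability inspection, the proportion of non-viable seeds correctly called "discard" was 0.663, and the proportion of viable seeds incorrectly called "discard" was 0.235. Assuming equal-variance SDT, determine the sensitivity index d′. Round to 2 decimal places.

d′ = 1.14

z(0.663) = 0.421, z(0.235) = -0.722
d' = z(H) − z(FA) = 0.421 − (-0.722) = 1.143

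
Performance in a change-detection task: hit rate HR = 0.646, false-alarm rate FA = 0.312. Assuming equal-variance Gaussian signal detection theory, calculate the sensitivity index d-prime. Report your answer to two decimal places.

z(H) = z(0.646) = 0.3745
z(FA) = z(0.312) = -0.4902
d' = z(H) − z(FA) = 0.3745 − (-0.4902) = 0.8647

d-prime = 0.86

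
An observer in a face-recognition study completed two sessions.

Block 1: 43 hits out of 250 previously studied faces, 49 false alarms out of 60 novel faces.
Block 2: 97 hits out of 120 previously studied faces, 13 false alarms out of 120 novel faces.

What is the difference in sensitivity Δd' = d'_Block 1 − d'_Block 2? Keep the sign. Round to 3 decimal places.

Δd' = -3.956

Block 1: z(0.1720) = -0.9463, z(0.8167) = 0.9029, d' = -1.8492
Block 2: z(0.8083) = 0.8716, z(0.1083) = -1.2356, d' = 2.1072
Δd' = d'_Block 1 − d'_Block 2 = -1.8492 − 2.1072 = -3.9564
Block 2 has the higher sensitivity.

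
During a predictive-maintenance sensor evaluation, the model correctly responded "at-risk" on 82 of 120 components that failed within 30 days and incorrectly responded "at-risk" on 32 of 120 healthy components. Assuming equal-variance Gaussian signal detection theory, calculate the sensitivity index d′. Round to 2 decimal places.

H = 82/120 = 0.6833
FA = 32/120 = 0.2667
z(0.6833) = 0.4769, z(0.2667) = -0.6228
d' = z(H) − z(FA) = 0.4769 − (-0.6228) = 1.0997

d′ = 1.10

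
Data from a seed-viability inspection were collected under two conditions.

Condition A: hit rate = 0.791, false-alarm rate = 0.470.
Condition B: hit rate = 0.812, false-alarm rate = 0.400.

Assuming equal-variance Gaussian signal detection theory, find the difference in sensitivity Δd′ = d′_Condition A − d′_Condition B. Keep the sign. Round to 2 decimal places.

Condition A: z(0.791) = 0.810, z(0.470) = -0.075, d' = 0.885
Condition B: z(0.812) = 0.885, z(0.400) = -0.253, d' = 1.138
Δd' = d'_Condition A − d'_Condition B = 0.885 − 1.138 = -0.253
Condition B has the higher sensitivity.

Δd′ = -0.25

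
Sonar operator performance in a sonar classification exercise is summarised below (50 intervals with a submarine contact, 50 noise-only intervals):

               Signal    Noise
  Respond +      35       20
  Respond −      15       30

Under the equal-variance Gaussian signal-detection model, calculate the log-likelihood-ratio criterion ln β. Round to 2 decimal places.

ln β = -0.11

H = 35/50 = 0.7000
FA = 20/50 = 0.4000
z(H) = 0.524
z(FA) = -0.253
ln β = −½·[z(H)² − z(FA)²] = −0.5 × (0.275 − 0.064) = -0.1055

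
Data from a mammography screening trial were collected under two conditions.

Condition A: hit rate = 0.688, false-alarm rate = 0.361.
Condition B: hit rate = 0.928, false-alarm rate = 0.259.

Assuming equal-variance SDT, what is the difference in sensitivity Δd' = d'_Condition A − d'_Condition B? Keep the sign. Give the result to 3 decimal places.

Condition A: z(0.688) = 0.4902, z(0.361) = -0.3558, d' = 0.8460
Condition B: z(0.928) = 1.4611, z(0.259) = -0.6464, d' = 2.1075
Δd' = d'_Condition A − d'_Condition B = 0.8460 − 2.1075 = -1.2615
Condition B has the higher sensitivity.

Δd' = -1.262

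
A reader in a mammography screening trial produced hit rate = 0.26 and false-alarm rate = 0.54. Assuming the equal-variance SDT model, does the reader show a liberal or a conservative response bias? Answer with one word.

conservative

z(H) = -0.643, z(FA) = 0.100
c = −½·(z(H) + z(FA)) = 0.2715
c > 0 → conservative criterion (biased toward responding “no”).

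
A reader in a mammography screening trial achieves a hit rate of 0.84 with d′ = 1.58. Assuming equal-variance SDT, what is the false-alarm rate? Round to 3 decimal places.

false-alarm rate = 0.279

z(hit rate) = z(0.84) = 0.9945
z(FA) = z(H) − d' = 0.9945 − 1.58 = -0.5855
false-alarm rate = Φ(-0.5855) = 0.2791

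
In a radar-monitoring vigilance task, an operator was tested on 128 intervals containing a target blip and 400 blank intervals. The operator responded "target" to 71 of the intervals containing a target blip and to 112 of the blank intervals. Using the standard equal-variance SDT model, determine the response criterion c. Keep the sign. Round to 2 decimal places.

c = 0.22

H = 71/128 = 0.5547
FA = 112/400 = 0.2800
z(H) = z(0.5547) = 0.1375
z(FA) = z(0.2800) = -0.5828
c = −½·[z(H) + z(FA)] = −0.5 × (0.1375 + (-0.5828)) = 0.22265
c > 0: the operator has a conservative response bias.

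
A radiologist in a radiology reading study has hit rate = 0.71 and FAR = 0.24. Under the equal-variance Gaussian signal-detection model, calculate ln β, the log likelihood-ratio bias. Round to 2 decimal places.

z(H) = z(0.71) = 0.553
z(FA) = z(0.24) = -0.706
ln β = −½·[z(H)² − z(FA)²] = −0.5 × (0.306 − 0.498) = 0.096

ln β = 0.10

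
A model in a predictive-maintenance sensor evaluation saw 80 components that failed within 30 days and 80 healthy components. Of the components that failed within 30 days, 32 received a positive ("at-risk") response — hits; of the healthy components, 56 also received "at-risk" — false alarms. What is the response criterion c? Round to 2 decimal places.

c = -0.14

H = 32/80 = 0.4000
FA = 56/80 = 0.7000
Φ⁻¹(0.4000) = -0.2533, Φ⁻¹(0.7000) = 0.5244
c = −½·[z(H) + z(FA)] = −0.5 × (-0.2533 + 0.5244) = -0.13555
c < 0: the model has a liberal response bias.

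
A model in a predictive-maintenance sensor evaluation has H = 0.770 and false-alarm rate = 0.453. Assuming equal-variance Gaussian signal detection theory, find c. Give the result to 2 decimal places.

Φ⁻¹(H) = Φ⁻¹(0.770) = 0.739
Φ⁻¹(FA) = Φ⁻¹(0.453) = -0.118
c = −½·[z(H) + z(FA)] = −0.5 × (0.739 + (-0.118)) = -0.3105

c = -0.31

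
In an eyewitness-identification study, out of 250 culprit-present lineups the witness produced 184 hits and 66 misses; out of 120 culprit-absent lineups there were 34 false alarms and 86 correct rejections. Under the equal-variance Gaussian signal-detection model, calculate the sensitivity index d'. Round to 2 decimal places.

d' = 1.20

H = 184/250 = 0.7360
FA = 34/120 = 0.2833
Φ⁻¹(0.7360) = 0.631, Φ⁻¹(0.2833) = -0.573
d' = z(H) − z(FA) = 0.631 − (-0.573) = 1.204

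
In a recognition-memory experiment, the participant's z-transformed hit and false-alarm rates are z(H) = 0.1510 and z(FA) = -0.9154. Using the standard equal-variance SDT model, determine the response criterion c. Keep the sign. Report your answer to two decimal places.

c = 0.38

c = −½·[z(H) + z(FA)] = −½·(0.1510 + (-0.9154)) = 0.3822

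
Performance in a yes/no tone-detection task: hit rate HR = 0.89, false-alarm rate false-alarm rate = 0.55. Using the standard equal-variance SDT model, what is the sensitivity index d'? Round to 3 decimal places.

Φ⁻¹(H) = 1.2265
Φ⁻¹(FA) = 0.1257
d' = z(H) − z(FA) = 1.2265 − 0.1257 = 1.1008

d' = 1.101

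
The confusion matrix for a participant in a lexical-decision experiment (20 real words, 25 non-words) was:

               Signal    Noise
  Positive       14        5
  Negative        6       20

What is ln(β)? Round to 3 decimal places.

ln β = 0.217

H = 14/20 = 0.7000
FA = 5/25 = 0.2000
z(H) = z(0.7000) = 0.5244
z(FA) = z(0.2000) = -0.8416
ln β = −½·[z(H)² − z(FA)²] = −0.5 × (0.2750 − 0.7083) = 0.21665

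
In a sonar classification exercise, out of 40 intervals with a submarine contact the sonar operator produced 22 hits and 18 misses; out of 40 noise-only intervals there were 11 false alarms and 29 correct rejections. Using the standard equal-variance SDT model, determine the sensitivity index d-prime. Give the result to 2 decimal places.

d-prime = 0.72

H = 22/40 = 0.5500
FA = 11/40 = 0.2750
z(0.5500) = 0.126, z(0.2750) = -0.598
d' = z(H) − z(FA) = 0.126 − (-0.598) = 0.724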